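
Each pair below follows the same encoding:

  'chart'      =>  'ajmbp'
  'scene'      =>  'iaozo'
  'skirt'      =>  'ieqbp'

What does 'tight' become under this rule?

c(2)→a(0) and h(7)→j(9) fit y≡7x+12 (mod 26); the inverse of 7 mod 26 is 15. Each letter's alphabet position (a=0..z=25) is mapped through 7·x+12 mod 26 — an affine cipher.
On tight: t(19)→7·19+12≡15=p; i(8)→7·8+12≡16=q; g(6)→7·6+12≡2=c; h(7)→7·7+12≡9=j; t(19)→7·19+12≡15=p (all mod 26).

pqcjp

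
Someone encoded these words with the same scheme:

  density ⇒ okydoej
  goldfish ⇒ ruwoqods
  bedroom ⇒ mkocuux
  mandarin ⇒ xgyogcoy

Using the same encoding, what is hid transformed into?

soo

The shift depends on letter class: consonant d→o is +11, but vowel e→k is +6. The rule splits by letter class: vowels +6, consonants +11.
On hid: h(cons)+11=s, i(vowel)+6=o, d(cons)+11=o.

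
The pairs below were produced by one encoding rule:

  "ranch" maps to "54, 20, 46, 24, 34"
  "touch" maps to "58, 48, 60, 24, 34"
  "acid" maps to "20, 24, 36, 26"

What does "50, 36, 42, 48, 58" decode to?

pilot

Each letter becomes 2×(its alphabet position, a=1..z=26) + 18.
Reversing it on 50, 36, 42, 48, 58: 50→(50−18)÷2=16=p, 36→(36−18)÷2=9=i, 42→(42−18)÷2=12=l, 48→(48−18)÷2=15=o, 58→(58−18)÷2=20=t.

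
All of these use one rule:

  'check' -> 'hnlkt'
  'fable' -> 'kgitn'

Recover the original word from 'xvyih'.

spray

In check: c→h is +5, h→n is +6, e→l is +7, c→k is +8 — the shift increases by 1 each position. The shift increases by 1 at each position, starting from +5: 5, 6, 7, ….
Decoding xvyih: x−5=s, v−6=p, y−7=r, i−8=a, h−9=y.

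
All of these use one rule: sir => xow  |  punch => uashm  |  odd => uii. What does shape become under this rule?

Vowels shift forward by 6 and consonants shift forward by 5.
Applying it to shape: s(cons)+5=x, h(cons)+5=m, a(vowel)+6=g, p(cons)+5=u, e(vowel)+6=k.

xmguk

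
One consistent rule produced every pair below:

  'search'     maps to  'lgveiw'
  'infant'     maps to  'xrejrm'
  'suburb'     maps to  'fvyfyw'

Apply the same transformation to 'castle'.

ipxweg

The output letters match the input read backwards, each shifted +4: search reversed is hcraes. The word is reversed, then every letter is shifted forward by 4.
Applying it to castle: reverse → eltsac; then shift: e+4=i, l+4=p, t+4=x, s+4=w, a+4=e, c+4=g.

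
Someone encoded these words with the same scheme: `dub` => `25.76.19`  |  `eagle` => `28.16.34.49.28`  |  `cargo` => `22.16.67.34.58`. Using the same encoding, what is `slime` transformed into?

d(#4)→25 and u(#21)→76: differences scale by 3, so n = 3·pos + 13. The formula is n = 3×(alphabet index, a=1) + 13.
On slime: s=19→70, l=12→49, i=9→40, m=13→52, e=5→28.

70.49.40.52.28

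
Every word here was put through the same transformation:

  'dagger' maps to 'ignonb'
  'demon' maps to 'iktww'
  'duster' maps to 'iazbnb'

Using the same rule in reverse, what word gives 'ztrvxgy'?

unknown

Each letter shifts forward by (position + 5), i.e. 5, 6, 7, … — the shift grows by one for each successive letter.
Reversing it on ztrvxgy: z−5=u, t−6=n, r−7=k, v−8=n, x−9=o, g−10=w, y−11=n.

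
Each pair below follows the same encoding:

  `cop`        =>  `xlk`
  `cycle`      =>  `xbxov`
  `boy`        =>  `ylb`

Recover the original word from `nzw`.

mad

Letters are reflected about the middle of the alphabet (position → 25−position): Atbash.
Decoding nzw: n↔m, z↔a, w↔d.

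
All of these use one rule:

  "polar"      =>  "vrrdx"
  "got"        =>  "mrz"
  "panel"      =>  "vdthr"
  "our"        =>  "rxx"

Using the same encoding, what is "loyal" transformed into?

rredr

The shift depends on letter class: consonant p→v is +6, but vowel o→r is +3. Vowels shift forward by 3 and consonants shift forward by 6.
On loyal: l(cons)+6=r, o(vowel)+3=r, y(cons)+6=e, a(vowel)+3=d, l(cons)+6=r.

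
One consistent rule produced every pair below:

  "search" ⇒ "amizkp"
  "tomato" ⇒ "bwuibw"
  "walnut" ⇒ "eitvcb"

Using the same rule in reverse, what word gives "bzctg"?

truly

It's a constant shift of +8 (ROT8).
Undoing it on bzctg: b−8=t, z−8=r, c−8=u, t−8=l, g−8=y.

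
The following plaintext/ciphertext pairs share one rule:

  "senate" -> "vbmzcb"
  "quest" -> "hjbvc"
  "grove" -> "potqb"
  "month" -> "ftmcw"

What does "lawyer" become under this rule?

yzxlbo

Each letter's alphabet position (a=0..z=25) is mapped through 7·x+25 mod 26 — an affine cipher.
On lawyer: l(11)→7·11+25≡24=y; a(0)→7·0+25≡25=z; w(22)→7·22+25≡23=x; y(24)→7·24+25≡11=l; e(4)→7·4+25≡1=b; r(17)→7·17+25≡14=o (all mod 26).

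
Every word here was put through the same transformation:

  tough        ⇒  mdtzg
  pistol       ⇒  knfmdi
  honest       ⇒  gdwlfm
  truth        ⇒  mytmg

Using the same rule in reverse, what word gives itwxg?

lunch

t(19)→m(12) and o(14)→d(3) fit y≡7x+9 (mod 26); the inverse of 7 mod 26 is 15. Treating letters as 0–25, the rule is x ↦ 7x + 9 (mod 26).
Decoding itwxg: i(8)→15·(8−9)≡11=l; t(19)→15·(19−9)≡20=u; w(22)→15·(22−9)≡13=n; x(23)→15·(23−9)≡2=c; g(6)→15·(6−9)≡7=h (all mod 26).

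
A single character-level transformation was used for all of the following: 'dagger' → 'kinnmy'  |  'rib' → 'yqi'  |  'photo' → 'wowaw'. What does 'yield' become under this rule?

fqmsk

The rule splits by letter class: vowels +8, consonants +7.
On yield: y(cons)+7=f, i(vowel)+8=q, e(vowel)+8=m, l(cons)+7=s, d(cons)+7=k.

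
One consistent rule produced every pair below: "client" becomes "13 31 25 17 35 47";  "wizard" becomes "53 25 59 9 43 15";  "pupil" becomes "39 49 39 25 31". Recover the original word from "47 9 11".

c(#3)→13 and l(#12)→31: differences scale by 2, so n = 2·pos + 7. With a=1..z=26, the number is 2·pos + 7.
Reversing it on 47 9 11: 47→(47−7)÷2=20=t, 9→(9−7)÷2=1=a, 11→(11−7)÷2=2=b.

tab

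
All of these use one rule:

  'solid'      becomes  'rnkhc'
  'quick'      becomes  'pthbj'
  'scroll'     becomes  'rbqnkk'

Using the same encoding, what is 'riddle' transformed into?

Compare letters: s→r is +25, o→n is +25, l→k is +25 — a constant shift. This is a Caesar cipher with shift 25.
For riddle: r+25=q, i+25=h, d+25=c, d+25=c, l+25=k, e+25=d.

qhcckd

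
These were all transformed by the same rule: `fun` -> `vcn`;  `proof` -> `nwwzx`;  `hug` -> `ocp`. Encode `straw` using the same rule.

eizba

The word is reversed, then every letter is shifted forward by 8.
Applying it to straw: reverse → warts; then shift: w+8=e, a+8=i, r+8=z, t+8=b, s+8=a.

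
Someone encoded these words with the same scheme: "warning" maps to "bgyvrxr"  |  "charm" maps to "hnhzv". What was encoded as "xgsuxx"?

In warning: w→b is +5, a→g is +6, r→y is +7, n→v is +8 — the shift increases by 1 each position. The shift increases by 1 at each position, starting from +5: 5, 6, 7, ….
Undoing it on xgsuxx: x−5=s, g−6=a, s−7=l, u−8=m, x−9=o, x−10=n.

salmon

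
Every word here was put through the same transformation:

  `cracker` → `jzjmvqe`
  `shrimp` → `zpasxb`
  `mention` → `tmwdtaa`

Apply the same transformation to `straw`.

Letter i (0-indexed) is shifted by i+7, so successive shifts are 7, 8, 9, ….
On straw: s+7=z, t+8=b, r+9=a, a+10=k, w+11=h.

zbakh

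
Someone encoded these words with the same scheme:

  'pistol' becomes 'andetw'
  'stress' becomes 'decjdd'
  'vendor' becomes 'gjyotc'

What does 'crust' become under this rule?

nczde

The shift depends on letter class: consonant p→a is +11, but vowel i→n is +5. The rule splits by letter class: vowels +5, consonants +11.
For crust: c(cons)+11=n, r(cons)+11=c, u(vowel)+5=z, s(cons)+11=d, t(cons)+11=e.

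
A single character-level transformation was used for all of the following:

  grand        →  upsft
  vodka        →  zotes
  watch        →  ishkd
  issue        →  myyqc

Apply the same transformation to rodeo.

potco

Each letter's alphabet position (a=0..z=25) is mapped through 9·x+18 mod 26 — an affine cipher.
For rodeo: r(17)→9·17+18≡15=p; o(14)→9·14+18≡14=o; d(3)→9·3+18≡19=t; e(4)→9·4+18≡2=c; o(14)→9·14+18≡14=o (all mod 26).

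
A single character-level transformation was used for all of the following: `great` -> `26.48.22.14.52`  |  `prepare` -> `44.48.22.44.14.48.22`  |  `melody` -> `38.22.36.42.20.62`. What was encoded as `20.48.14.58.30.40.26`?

g(#7)→26 and r(#18)→48: differences scale by 2, so n = 2·pos + 12. The formula is n = 2×(alphabet index, a=1) + 12.
Reversing it on 20.48.14.58.30.40.26: 20→(20−12)÷2=4=d, 48→(48−12)÷2=18=r, 14→(14−12)÷2=1=a, 58→(58−12)÷2=23=w, 30→(30−12)÷2=9=i, 40→(40−12)÷2=14=n, 26→(26−12)÷2=7=g.

drawing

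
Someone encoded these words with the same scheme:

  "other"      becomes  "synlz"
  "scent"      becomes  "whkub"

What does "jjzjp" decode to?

In other: o→s is +4, t→y is +5, h→n is +6, e→l is +7 — the shift increases by 1 each position. Letter i (0-indexed) is shifted by i+4, so successive shifts are 4, 5, 6, ….
Decoding jjzjp: j−4=f, j−5=e, z−6=t, j−7=c, p−8=h.

fetch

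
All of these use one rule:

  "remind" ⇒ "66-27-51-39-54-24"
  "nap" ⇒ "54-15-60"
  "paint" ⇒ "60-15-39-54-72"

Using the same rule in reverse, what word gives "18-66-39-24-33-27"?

r(#18)→66 and e(#5)→27: differences scale by 3, so n = 3·pos + 12. Each letter becomes 3×(its alphabet position, a=1..z=26) + 12.
Reversing it on 18-66-39-24-33-27: 18→(18−12)÷3=2=b, 66→(66−12)÷3=18=r, 39→(39−12)÷3=9=i, 24→(24−12)÷3=4=d, 33→(33−12)÷3=7=g, 27→(27−12)÷3=5=e.

bridge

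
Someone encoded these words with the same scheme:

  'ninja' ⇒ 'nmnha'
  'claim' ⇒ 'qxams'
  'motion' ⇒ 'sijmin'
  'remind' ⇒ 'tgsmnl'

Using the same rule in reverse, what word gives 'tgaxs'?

realm

This is an affine cipher: with a=0,…,z=25, each position x becomes (21x+0) mod 26.
Undoing it on tgaxs: t(19)→5·(19−0)≡17=r; g(6)→5·(6−0)≡4=e; a(0)→5·(0−0)≡0=a; x(23)→5·(23−0)≡11=l; s(18)→5·(18−0)≡12=m (all mod 26).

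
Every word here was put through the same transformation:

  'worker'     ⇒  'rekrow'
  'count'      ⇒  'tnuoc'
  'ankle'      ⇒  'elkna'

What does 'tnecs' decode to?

scent

The output letters match the input read backwards: worker reversed is rekrow. It's just the letters in reverse order.
Reversing it on tnecs: then reverse → scent.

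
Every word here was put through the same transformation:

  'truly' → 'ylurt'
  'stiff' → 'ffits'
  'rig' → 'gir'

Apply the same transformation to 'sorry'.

yrros

The output letters match the input read backwards: truly reversed is ylurt. It's just the letters in reverse order.
For sorry: reverse → yrros.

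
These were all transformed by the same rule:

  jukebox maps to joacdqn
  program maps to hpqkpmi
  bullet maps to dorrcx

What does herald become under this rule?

bcpmrl

j(9)→j(9) and u(20)→o(14) fit y≡17x+12 (mod 26); the inverse of 17 mod 26 is 23. This is an affine cipher: with a=0,…,z=25, each position x becomes (17x+12) mod 26.
On herald: h(7)→17·7+12≡1=b; e(4)→17·4+12≡2=c; r(17)→17·17+12≡15=p; a(0)→17·0+12≡12=m; l(11)→17·11+12≡17=r; d(3)→17·3+12≡11=l (all mod 26).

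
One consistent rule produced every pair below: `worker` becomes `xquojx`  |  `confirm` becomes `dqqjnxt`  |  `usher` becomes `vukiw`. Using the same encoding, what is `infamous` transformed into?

jpieruba

Each letter shifts forward by (position + 1), i.e. 1, 2, 3, … — the shift grows by one for each successive letter.
Applying it to infamous: i+1=j, n+2=p, f+3=i, a+4=e, m+5=r, o+6=u, u+7=b, s+8=a.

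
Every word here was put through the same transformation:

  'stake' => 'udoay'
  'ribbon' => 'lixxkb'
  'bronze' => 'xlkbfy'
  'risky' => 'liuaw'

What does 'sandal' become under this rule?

s(18)→u(20) and t(19)→d(3) fit y≡9x+14 (mod 26); the inverse of 9 mod 26 is 3. This is an affine cipher: with a=0,…,z=25, each position x becomes (9x+14) mod 26.
Applying it to sandal: s(18)→9·18+14≡20=u; a(0)→9·0+14≡14=o; n(13)→9·13+14≡1=b; d(3)→9·3+14≡15=p; a(0)→9·0+14≡14=o; l(11)→9·11+14≡9=j (all mod 26).

uobpoj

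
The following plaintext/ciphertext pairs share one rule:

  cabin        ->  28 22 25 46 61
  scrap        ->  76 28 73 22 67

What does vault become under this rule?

c(#3)→28 and a(#1)→22: differences scale by 3, so n = 3·pos + 19. The formula is n = 3×(alphabet index, a=1) + 19.
For vault: v=22→85, a=1→22, u=21→82, l=12→55, t=20→79.

85 22 82 55 79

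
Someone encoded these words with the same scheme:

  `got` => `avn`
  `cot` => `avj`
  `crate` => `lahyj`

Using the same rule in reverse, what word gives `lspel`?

The output letters match the input read backwards, each shifted +7: got reversed is tog. Two steps: reverse the string, then apply a Caesar shift of +7.
Reversing it on lspel: shift back: l−7=e, s−7=l, p−7=i, e−7=x, l−7=e → elixe; then reverse → exile.

exile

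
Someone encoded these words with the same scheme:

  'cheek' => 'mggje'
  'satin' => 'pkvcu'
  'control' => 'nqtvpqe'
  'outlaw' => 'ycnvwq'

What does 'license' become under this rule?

gupgekn

The word is reversed, then every letter is shifted forward by 2.
For license: reverse → esnecil; then shift: e+2=g, s+2=u, n+2=p, e+2=g, c+2=e, i+2=k, l+2=n.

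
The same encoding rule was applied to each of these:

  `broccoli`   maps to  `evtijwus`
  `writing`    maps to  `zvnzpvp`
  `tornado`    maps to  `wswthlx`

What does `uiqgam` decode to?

relate

In broccoli: b→e is +3, r→v is +4, o→t is +5, c→i is +6 — the shift increases by 1 each position. The shift increases by 1 at each position, starting from +3: 3, 4, 5, ….
Decoding uiqgam: u−3=r, i−4=e, q−5=l, g−6=a, a−7=t, m−8=e.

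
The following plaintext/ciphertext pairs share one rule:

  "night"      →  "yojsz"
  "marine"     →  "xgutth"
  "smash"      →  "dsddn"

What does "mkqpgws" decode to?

beneath

A repeating key of period 3 is used — shifts +11, +6, +3 over and over.
Reversing it on mkqpgws: m−11=b, k−6=e, q−3=n, p−11=e, g−6=a, w−3=t, s−11=h.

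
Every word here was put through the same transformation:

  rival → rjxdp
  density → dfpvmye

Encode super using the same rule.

In rival: r→r is +0, i→j is +1, v→x is +2, a→d is +3 — the shift increases by 1 each position. The shift increases by 1 at each position, starting from +0: 0, 1, 2, ….
Applying it to super: s+0=s, u+1=v, p+2=r, e+3=h, r+4=v.

svrhv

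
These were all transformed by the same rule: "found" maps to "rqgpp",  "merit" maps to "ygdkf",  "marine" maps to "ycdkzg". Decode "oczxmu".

A repeating key of period 2 is used — shifts +12, +2 over and over.
Reversing it on oczxmu: o−12=c, c−2=a, z−12=n, x−2=v, m−12=a, u−2=s.

canvas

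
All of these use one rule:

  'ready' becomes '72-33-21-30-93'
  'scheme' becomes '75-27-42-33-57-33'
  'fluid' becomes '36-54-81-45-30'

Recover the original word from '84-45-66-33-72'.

r(#18)→72 and e(#5)→33: differences scale by 3, so n = 3·pos + 18. With a=1..z=26, the number is 3·pos + 18.
Decoding 84-45-66-33-72: 84→(84−18)÷3=22=v, 45→(45−18)÷3=9=i, 66→(66−18)÷3=16=p, 33→(33−18)÷3=5=e, 72→(72−18)÷3=18=r.

viper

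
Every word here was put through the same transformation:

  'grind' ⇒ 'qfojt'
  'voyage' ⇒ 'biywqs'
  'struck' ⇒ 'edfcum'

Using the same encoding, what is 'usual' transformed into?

cecwl

Treating letters as 0–25, the rule is x ↦ 25x + 22 (mod 26).
For usual: u(20)→25·20+22≡2=c; s(18)→25·18+22≡4=e; u(20)→25·20+22≡2=c; a(0)→25·0+22≡22=w; l(11)→25·11+22≡11=l (all mod 26).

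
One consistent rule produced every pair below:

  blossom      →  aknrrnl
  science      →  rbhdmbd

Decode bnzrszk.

Each letter is shifted forward by 25 in the alphabet (a Caesar shift of +25).
Reversing it on bnzrszk: b−25=c, n−25=o, z−25=a, r−25=s, s−25=t, z−25=a, k−25=l.

coastal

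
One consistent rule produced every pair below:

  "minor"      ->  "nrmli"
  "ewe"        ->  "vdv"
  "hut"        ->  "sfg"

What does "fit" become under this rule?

urg

Each pair mirrors across the alphabet (m↔n, i↔r, n↔m): positions sum to 25. Letters are reflected about the middle of the alphabet (position → 25−position): Atbash.
For fit: f↔u, i↔r, t↔g.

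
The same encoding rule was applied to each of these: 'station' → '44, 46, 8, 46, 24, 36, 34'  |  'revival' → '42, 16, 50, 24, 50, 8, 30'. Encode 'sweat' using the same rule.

44, 52, 16, 8, 46

s(#19)→44 and t(#20)→46: differences scale by 2, so n = 2·pos + 6. The formula is n = 2×(alphabet index, a=1) + 6.
Applying it to sweat: s=19→44, w=23→52, e=5→16, a=1→8, t=20→46.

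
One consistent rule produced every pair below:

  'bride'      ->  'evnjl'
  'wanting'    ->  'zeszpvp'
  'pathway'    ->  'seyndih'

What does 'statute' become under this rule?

vxfzbbn

In bride: b→e is +3, r→v is +4, i→n is +5, d→j is +6 — the shift increases by 1 each position. The shift increases by 1 at each position, starting from +3: 3, 4, 5, ….
For statute: s+3=v, t+4=x, a+5=f, t+6=z, u+7=b, t+8=b, e+9=n.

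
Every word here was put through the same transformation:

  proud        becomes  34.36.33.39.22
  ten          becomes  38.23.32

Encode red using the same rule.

36.23.22

p is letter #16 and maps to 34: an offset of 18. Each letter is replaced by its alphabet position (a=1..z=26) + 18.
For red: r=18→36, e=5→23, d=4→22.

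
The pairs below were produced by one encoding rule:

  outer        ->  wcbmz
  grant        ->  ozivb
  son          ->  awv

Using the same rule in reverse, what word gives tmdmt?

Compare letters: o→w is +8, u→c is +8, t→b is +8 — a constant shift. It's a constant shift of +8 (ROT8).
Decoding tmdmt: t−8=l, m−8=e, d−8=v, m−8=e, t−8=l.

level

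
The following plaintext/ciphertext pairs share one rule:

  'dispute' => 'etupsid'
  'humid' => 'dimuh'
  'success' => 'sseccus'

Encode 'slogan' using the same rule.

The output letters match the input read backwards: dispute reversed is etupsid. It's just the letters in reverse order.
For slogan: reverse → nagols.

nagols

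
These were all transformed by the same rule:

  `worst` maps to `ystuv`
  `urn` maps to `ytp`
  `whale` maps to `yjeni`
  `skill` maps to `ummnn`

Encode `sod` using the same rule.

usf

Two shifts are in play — +4 for a/e/i/o/u, +2 for every other letter.
For sod: s(cons)+2=u, o(vowel)+4=s, d(cons)+2=f.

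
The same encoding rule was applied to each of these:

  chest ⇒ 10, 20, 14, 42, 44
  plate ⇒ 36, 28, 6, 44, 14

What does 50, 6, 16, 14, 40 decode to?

wafer

c(#3)→10 and h(#8)→20: differences scale by 2, so n = 2·pos + 4. With a=1..z=26, the number is 2·pos + 4.
Decoding 50, 6, 16, 14, 40: 50→(50−4)÷2=23=w, 6→(6−4)÷2=1=a, 16→(16−4)÷2=6=f, 14→(14−4)÷2=5=e, 40→(40−4)÷2=18=r.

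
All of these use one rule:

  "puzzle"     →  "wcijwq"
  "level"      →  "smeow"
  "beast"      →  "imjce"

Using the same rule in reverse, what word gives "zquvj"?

silly

In puzzle: p→w is +7, u→c is +8, z→i is +9, z→j is +10 — the shift increases by 1 each position. Each letter shifts forward by (position + 7), i.e. 7, 8, 9, … — the shift grows by one for each successive letter.
Reversing it on zquvj: z−7=s, q−8=i, u−9=l, v−10=l, j−11=y.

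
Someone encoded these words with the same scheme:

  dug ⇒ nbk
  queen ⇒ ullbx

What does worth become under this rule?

Two steps: reverse the string, then apply a Caesar shift of +7.
For worth: reverse → htrow; then shift: h+7=o, t+7=a, r+7=y, o+7=v, w+7=d.

oayvd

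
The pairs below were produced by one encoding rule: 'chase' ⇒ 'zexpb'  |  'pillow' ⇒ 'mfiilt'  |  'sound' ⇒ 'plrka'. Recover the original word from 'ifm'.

lip

Compare letters: c→z is +23, h→e is +23, a→x is +23 — a constant shift. This is a Caesar cipher with shift 23.
Reversing it on ifm: i−23=l, f−23=i, m−23=p.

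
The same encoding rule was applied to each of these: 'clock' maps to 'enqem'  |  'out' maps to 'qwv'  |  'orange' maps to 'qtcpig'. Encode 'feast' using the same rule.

hgcuv

Compare letters: c→e is +2, l→n is +2, o→q is +2 — a constant shift. It's a constant shift of +2 (ROT2).
For feast: f+2=h, e+2=g, a+2=c, s+2=u, t+2=v.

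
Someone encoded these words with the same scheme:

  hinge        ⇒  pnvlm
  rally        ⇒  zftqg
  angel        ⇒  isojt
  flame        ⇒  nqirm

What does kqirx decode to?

Shifts by position in hinge: pos 0: h→p (+8), pos 1: i→n (+5), pos 2: n→v (+8), pos 3: g→l (+5) — repeating every 2. It's a Vigenère-style cipher with numeric key [8,5]: position i shifts by key[i mod 2].
Reversing it on kqirx: k−8=c, q−5=l, i−8=a, r−5=m, x−8=p.

clamp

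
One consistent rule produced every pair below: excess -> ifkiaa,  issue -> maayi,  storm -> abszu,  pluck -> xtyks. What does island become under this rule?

matevl

Two shifts are in play — +4 for a/e/i/o/u, +8 for every other letter.
Applying it to island: i(vowel)+4=m, s(cons)+8=a, l(cons)+8=t, a(vowel)+4=e, n(cons)+8=v, d(cons)+8=l.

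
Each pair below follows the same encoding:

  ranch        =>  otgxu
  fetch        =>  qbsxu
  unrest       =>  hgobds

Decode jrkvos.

import

Treating letters as 0–25, the rule is x ↦ 15x + 19 (mod 26).
Undoing it on jrkvos: j(9)→7·(9−19)≡8=i; r(17)→7·(17−19)≡12=m; k(10)→7·(10−19)≡15=p; v(21)→7·(21−19)≡14=o; o(14)→7·(14−19)≡17=r; s(18)→7·(18−19)≡19=t (all mod 26).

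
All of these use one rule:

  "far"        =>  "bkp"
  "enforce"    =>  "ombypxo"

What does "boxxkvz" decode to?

The output letters match the input read backwards, each shifted +10: far reversed is raf. Read the word backwards and shift each letter +10.
Decoding boxxkvz: shift back: b−10=r, o−10=e, x−10=n, x−10=n, k−10=a, v−10=l, z−10=p → rennalp; then reverse → planner.

planner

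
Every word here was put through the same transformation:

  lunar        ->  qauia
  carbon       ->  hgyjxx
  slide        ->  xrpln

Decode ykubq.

In lunar: l→q is +5, u→a is +6, n→u is +7, a→i is +8 — the shift increases by 1 each position. Each letter shifts forward by (position + 5), i.e. 5, 6, 7, … — the shift grows by one for each successive letter.
Undoing it on ykubq: y−5=t, k−6=e, u−7=n, b−8=t, q−9=h.

tenth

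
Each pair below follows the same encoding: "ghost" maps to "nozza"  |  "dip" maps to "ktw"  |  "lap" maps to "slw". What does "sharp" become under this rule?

zolyw

The shift depends on letter class: consonant g→n is +7, but vowel o→z is +11. The rule splits by letter class: vowels +11, consonants +7.
On sharp: s(cons)+7=z, h(cons)+7=o, a(vowel)+11=l, r(cons)+7=y, p(cons)+7=w.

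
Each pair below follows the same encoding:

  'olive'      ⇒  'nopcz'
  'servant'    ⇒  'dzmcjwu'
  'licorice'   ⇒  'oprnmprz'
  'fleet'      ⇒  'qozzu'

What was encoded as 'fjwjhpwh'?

o(14)→n(13) and l(11)→o(14) fit y≡17x+9 (mod 26); the inverse of 17 mod 26 is 23. Treating letters as 0–25, the rule is x ↦ 17x + 9 (mod 26).
Undoing it on fjwjhpwh: f(5)→23·(5−9)≡12=m; j(9)→23·(9−9)≡0=a; w(22)→23·(22−9)≡13=n; j(9)→23·(9−9)≡0=a; h(7)→23·(7−9)≡6=g; p(15)→23·(15−9)≡8=i; w(22)→23·(22−9)≡13=n; h(7)→23·(7−9)≡6=g (all mod 26).

managing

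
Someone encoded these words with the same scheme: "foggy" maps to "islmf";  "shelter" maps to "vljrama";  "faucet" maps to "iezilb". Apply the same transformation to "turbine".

wywhpvn

In foggy: f→i is +3, o→s is +4, g→l is +5, g→m is +6 — the shift increases by 1 each position. Each letter shifts forward by (position + 3), i.e. 3, 4, 5, … — the shift grows by one for each successive letter.
On turbine: t+3=w, u+4=y, r+5=w, b+6=h, i+7=p, n+8=v, e+9=n.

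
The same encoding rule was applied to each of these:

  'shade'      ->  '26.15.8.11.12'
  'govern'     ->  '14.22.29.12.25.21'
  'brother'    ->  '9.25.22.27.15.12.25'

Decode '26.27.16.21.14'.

The number is (letter's place in the alphabet, a=1) + 7.
Decoding 26.27.16.21.14: 26→(26−7)÷1=19=s, 27→(27−7)÷1=20=t, 16→(16−7)÷1=9=i, 21→(21−7)÷1=14=n, 14→(14−7)÷1=7=g.

sting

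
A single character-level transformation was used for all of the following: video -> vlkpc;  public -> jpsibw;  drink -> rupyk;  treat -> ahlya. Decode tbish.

Read the word backwards and shift each letter +7.
Reversing it on tbish: shift back: t−7=m, b−7=u, i−7=b, s−7=l, h−7=a → mubla; then reverse → album.

album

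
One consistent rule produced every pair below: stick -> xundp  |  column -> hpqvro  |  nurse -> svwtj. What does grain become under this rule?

Shifts by position in stick: pos 0: s→x (+5), pos 1: t→u (+1), pos 2: i→n (+5), pos 3: c→d (+1) — repeating every 2. A repeating key of period 2 is used — shifts +5, +1 over and over.
On grain: g+5=l, r+1=s, a+5=f, i+1=j, n+5=s.

lsfjs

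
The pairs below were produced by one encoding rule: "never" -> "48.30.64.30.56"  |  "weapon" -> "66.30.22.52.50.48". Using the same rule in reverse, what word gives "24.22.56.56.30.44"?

n(#14)→48 and e(#5)→30: differences scale by 2, so n = 2·pos + 20. With a=1..z=26, the number is 2·pos + 20.
Reversing it on 24.22.56.56.30.44: 24→(24−20)÷2=2=b, 22→(22−20)÷2=1=a, 56→(56−20)÷2=18=r, 56→(56−20)÷2=18=r, 30→(30−20)÷2=5=e, 44→(44−20)÷2=12=l.

barrel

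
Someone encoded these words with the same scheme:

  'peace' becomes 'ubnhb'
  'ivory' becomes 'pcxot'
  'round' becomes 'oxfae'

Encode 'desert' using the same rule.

Treating letters as 0–25, the rule is x ↦ 23x + 13 (mod 26).
Applying it to desert: d(3)→23·3+13≡4=e; e(4)→23·4+13≡1=b; s(18)→23·18+13≡11=l; e(4)→23·4+13≡1=b; r(17)→23·17+13≡14=o; t(19)→23·19+13≡8=i (all mod 26).

eblboi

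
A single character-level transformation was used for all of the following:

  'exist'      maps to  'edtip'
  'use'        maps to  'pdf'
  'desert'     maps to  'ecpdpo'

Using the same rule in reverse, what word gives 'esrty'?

night

The output letters match the input read backwards, each shifted +11: exist reversed is tsixe. Two steps: reverse the string, then apply a Caesar shift of +11.
Reversing it on esrty: shift back: e−11=t, s−11=h, r−11=g, t−11=i, y−11=n → thgin; then reverse → night.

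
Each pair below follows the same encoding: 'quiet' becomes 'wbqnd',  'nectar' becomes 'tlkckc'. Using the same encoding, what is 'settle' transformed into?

ylbcvp

In quiet: q→w is +6, u→b is +7, i→q is +8, e→n is +9 — the shift increases by 1 each position. Each letter shifts forward by (position + 6), i.e. 6, 7, 8, … — the shift grows by one for each successive letter.
On settle: s+6=y, e+7=l, t+8=b, t+9=c, l+10=v, e+11=p.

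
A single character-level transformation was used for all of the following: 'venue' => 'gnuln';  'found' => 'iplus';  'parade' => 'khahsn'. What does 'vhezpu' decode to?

salmon

v(21)→g(6) and e(4)→n(13) fit y≡21x+7 (mod 26); the inverse of 21 mod 26 is 5. This is an affine cipher: with a=0,…,z=25, each position x becomes (21x+7) mod 26.
Undoing it on vhezpu: v(21)→5·(21−7)≡18=s; h(7)→5·(7−7)≡0=a; e(4)→5·(4−7)≡11=l; z(25)→5·(25−7)≡12=m; p(15)→5·(15−7)≡14=o; u(20)→5·(20−7)≡13=n (all mod 26).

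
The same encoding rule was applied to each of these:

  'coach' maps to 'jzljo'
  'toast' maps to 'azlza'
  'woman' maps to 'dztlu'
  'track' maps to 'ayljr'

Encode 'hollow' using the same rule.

The shift depends on letter class: consonant c→j is +7, but vowel o→z is +11. Vowels shift forward by 11 and consonants shift forward by 7.
Applying it to hollow: h(cons)+7=o, o(vowel)+11=z, l(cons)+7=s, l(cons)+7=s, o(vowel)+11=z, w(cons)+7=d.

ozsszd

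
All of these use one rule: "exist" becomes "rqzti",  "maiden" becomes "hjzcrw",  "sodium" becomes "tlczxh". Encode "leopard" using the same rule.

srlajec

Each letter's alphabet position (a=0..z=25) is mapped through 15·x+9 mod 26 — an affine cipher.
On leopard: l(11)→15·11+9≡18=s; e(4)→15·4+9≡17=r; o(14)→15·14+9≡11=l; p(15)→15·15+9≡0=a; a(0)→15·0+9≡9=j; r(17)→15·17+9≡4=e; d(3)→15·3+9≡2=c (all mod 26).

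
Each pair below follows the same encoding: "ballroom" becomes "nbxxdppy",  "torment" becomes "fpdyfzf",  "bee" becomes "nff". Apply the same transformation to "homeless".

The shift depends on letter class: consonant b→n is +12, but vowel a→b is +1. Vowels shift forward by 1 and consonants shift forward by 12.
Applying it to homeless: h(cons)+12=t, o(vowel)+1=p, m(cons)+12=y, e(vowel)+1=f, l(cons)+12=x, e(vowel)+1=f, s(cons)+12=e, s(cons)+12=e.

tpyfxfee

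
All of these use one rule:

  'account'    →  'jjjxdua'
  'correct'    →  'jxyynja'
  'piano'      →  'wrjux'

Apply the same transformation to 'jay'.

Vowels shift forward by 9 and consonants shift forward by 7.
For jay: j(cons)+7=q, a(vowel)+9=j, y(cons)+7=f.

qjf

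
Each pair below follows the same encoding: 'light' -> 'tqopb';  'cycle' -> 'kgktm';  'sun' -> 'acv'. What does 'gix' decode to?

yap

Compare letters: l→t is +8, i→q is +8, g→o is +8 — a constant shift. This is a Caesar cipher with shift 8.
Reversing it on gix: g−8=y, i−8=a, x−8=p.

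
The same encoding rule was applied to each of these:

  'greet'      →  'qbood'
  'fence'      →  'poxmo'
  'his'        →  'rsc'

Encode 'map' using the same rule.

wkz

Compare letters: g→q is +10, r→b is +10, e→o is +10 — a constant shift. Each letter is shifted forward by 10 in the alphabet (a Caesar shift of +10).
For map: m+10=w, a+10=k, p+10=z.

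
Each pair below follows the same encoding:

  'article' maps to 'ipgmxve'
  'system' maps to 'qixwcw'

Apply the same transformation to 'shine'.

The output letters match the input read backwards, each shifted +4: article reversed is elcitra. Read the word backwards and shift each letter +4.
Applying it to shine: reverse → enihs; then shift: e+4=i, n+4=r, i+4=m, h+4=l, s+4=w.

irmlw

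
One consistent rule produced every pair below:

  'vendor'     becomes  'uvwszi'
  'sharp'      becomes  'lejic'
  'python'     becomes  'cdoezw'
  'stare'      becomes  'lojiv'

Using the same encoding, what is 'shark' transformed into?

lejin

v(21)→u(20) and e(4)→v(21) fit y≡3x+9 (mod 26); the inverse of 3 mod 26 is 9. Treating letters as 0–25, the rule is x ↦ 3x + 9 (mod 26).
Applying it to shark: s(18)→3·18+9≡11=l; h(7)→3·7+9≡4=e; a(0)→3·0+9≡9=j; r(17)→3·17+9≡8=i; k(10)→3·10+9≡13=n (all mod 26).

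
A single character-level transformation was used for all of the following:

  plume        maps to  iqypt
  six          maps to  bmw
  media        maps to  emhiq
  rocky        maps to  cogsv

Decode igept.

The output letters match the input read backwards, each shifted +4: plume reversed is emulp. The word is reversed, then every letter is shifted forward by 4.
Decoding igept: shift back: i−4=e, g−4=c, e−4=a, p−4=l, t−4=p → ecalp; then reverse → place.

place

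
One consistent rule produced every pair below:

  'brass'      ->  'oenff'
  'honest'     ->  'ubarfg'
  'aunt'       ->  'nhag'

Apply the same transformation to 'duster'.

Compare letters: b→o is +13, r→e is +13, a→n is +13 — a constant shift. This is a Caesar cipher with shift 13.
Applying it to duster: d+13=q, u+13=h, s+13=f, t+13=g, e+13=r, r+13=e.

qhfgre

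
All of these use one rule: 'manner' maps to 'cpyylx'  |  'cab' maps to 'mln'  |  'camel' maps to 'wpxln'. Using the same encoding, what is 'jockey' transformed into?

jpvnzu

The output letters match the input read backwards, each shifted +11: manner reversed is rennam. The word is reversed, then every letter is shifted forward by 11.
Applying it to jockey: reverse → yekcoj; then shift: y+11=j, e+11=p, k+11=v, c+11=n, o+11=z, j+11=u.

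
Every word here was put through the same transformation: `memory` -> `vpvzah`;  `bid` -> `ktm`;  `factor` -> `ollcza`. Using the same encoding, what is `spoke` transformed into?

byztp

The shift depends on letter class: consonant m→v is +9, but vowel e→p is +11. The rule splits by letter class: vowels +11, consonants +9.
Applying it to spoke: s(cons)+9=b, p(cons)+9=y, o(vowel)+11=z, k(cons)+9=t, e(vowel)+11=p.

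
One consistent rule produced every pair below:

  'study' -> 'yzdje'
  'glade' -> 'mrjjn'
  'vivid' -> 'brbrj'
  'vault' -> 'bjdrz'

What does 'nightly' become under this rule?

The shift depends on letter class: consonant s→y is +6, but vowel u→d is +9. The rule splits by letter class: vowels +9, consonants +6.
Applying it to nightly: n(cons)+6=t, i(vowel)+9=r, g(cons)+6=m, h(cons)+6=n, t(cons)+6=z, l(cons)+6=r, y(cons)+6=e.

trmnzre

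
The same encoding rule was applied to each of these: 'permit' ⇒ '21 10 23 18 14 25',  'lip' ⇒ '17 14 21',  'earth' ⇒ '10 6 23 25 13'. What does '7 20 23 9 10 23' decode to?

p is letter #16 and maps to 21: an offset of 5. Each letter is replaced by its alphabet position (a=1..z=26) + 5.
Reversing it on 7 20 23 9 10 23: 7→(7−5)÷1=2=b, 20→(20−5)÷1=15=o, 23→(23−5)÷1=18=r, 9→(9−5)÷1=4=d, 10→(10−5)÷1=5=e, 23→(23−5)÷1=18=r.

border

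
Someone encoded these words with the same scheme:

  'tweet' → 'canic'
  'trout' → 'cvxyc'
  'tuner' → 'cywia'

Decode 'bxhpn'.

style

Shifts by position in tweet: pos 0: t→c (+9), pos 1: w→a (+4), pos 2: e→n (+9), pos 3: e→i (+4) — repeating every 2. The shifts repeat in a cycle of length 2: positions 0,1,… shift by +9, +4, then the pattern repeats.
Decoding bxhpn: b−9=s, x−4=t, h−9=y, p−4=l, n−9=e.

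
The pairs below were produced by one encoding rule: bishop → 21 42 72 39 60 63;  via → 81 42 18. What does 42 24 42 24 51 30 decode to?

The formula is n = 3×(alphabet index, a=1) + 15.
Undoing it on 42 24 42 24 51 30: 42→(42−15)÷3=9=i, 24→(24−15)÷3=3=c, 42→(42−15)÷3=9=i, 24→(24−15)÷3=3=c, 51→(51−15)÷3=12=l, 30→(30−15)÷3=5=e.

icicle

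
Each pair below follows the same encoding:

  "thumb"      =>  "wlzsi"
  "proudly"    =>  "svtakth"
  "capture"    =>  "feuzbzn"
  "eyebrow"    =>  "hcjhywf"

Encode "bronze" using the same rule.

evttgm

In thumb: t→w is +3, h→l is +4, u→z is +5, m→s is +6 — the shift increases by 1 each position. The shift increases by 1 at each position, starting from +3: 3, 4, 5, ….
For bronze: b+3=e, r+4=v, o+5=t, n+6=t, z+7=g, e+8=m.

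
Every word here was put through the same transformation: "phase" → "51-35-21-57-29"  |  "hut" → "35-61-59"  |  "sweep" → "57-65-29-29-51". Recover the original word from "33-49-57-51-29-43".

p(#16)→51 and h(#8)→35: differences scale by 2, so n = 2·pos + 19. Each letter becomes 2×(its alphabet position, a=1..z=26) + 19.
Decoding 33-49-57-51-29-43: 33→(33−19)÷2=7=g, 49→(49−19)÷2=15=o, 57→(57−19)÷2=19=s, 51→(51−19)÷2=16=p, 29→(29−19)÷2=5=e, 43→(43−19)÷2=12=l.

gospel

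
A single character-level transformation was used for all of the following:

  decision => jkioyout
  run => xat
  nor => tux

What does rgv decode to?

lap

This is a Caesar cipher with shift 6.
Reversing it on rgv: r−6=l, g−6=a, v−6=p.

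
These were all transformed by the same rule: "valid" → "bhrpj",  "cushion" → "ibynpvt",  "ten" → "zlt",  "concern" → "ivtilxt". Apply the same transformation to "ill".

prr

The shift depends on letter class: consonant v→b is +6, but vowel a→h is +7. Two shifts are in play — +7 for a/e/i/o/u, +6 for every other letter.
On ill: i(vowel)+7=p, l(cons)+6=r, l(cons)+6=r.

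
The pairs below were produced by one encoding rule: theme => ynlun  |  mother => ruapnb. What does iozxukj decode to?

In theme: t→y is +5, h→n is +6, e→l is +7, m→u is +8 — the shift increases by 1 each position. The shift increases by 1 at each position, starting from +5: 5, 6, 7, ….
Decoding iozxukj: i−5=d, o−6=i, z−7=s, x−8=p, u−9=l, k−10=a, j−11=y.

display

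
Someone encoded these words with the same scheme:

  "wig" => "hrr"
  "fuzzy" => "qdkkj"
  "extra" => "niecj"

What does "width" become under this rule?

hroes

The rule splits by letter class: vowels +9, consonants +11.
Applying it to width: w(cons)+11=h, i(vowel)+9=r, d(cons)+11=o, t(cons)+11=e, h(cons)+11=s.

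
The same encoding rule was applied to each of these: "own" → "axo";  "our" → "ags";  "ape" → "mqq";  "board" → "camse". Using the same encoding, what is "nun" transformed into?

Two shifts are in play — +12 for a/e/i/o/u, +1 for every other letter.
On nun: n(cons)+1=o, u(vowel)+12=g, n(cons)+1=o.

ogo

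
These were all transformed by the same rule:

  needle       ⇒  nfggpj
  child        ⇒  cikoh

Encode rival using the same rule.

In needle: n→n is +0, e→f is +1, e→g is +2, d→g is +3 — the shift increases by 1 each position. Each letter shifts forward by its position index (0, 1, 2, …) — the shift grows by one for each successive letter.
Applying it to rival: r+0=r, i+1=j, v+2=x, a+3=d, l+4=p.

rjxdp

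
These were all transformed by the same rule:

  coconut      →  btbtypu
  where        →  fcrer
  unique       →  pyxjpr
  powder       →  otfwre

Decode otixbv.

c(2)→b(1) and o(14)→t(19) fit y≡21x+11 (mod 26); the inverse of 21 mod 26 is 5. Each letter's alphabet position (a=0..z=25) is mapped through 21·x+11 mod 26 — an affine cipher.
Undoing it on otixbv: o(14)→5·(14−11)≡15=p; t(19)→5·(19−11)≡14=o; i(8)→5·(8−11)≡11=l; x(23)→5·(23−11)≡8=i; b(1)→5·(1−11)≡2=c; v(21)→5·(21−11)≡24=y (all mod 26).

policy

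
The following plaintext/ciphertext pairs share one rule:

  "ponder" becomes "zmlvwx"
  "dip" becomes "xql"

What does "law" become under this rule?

The output letters match the input read backwards, each shifted +8: ponder reversed is rednop. Two steps: reverse the string, then apply a Caesar shift of +8.
On law: reverse → wal; then shift: w+8=e, a+8=i, l+8=t.

eit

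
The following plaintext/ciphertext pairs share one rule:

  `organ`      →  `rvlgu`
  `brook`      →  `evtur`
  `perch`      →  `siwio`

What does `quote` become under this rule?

The shift increases by 1 at each position, starting from +3: 3, 4, 5, ….
Applying it to quote: q+3=t, u+4=y, o+5=t, t+6=z, e+7=l.

tytzl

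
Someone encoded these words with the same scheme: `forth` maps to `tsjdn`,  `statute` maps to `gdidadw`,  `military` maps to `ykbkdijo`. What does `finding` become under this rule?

f(5)→t(19) and o(14)→s(18) fit y≡23x+8 (mod 26); the inverse of 23 mod 26 is 17. Treating letters as 0–25, the rule is x ↦ 23x + 8 (mod 26).
On finding: f(5)→23·5+8≡19=t; i(8)→23·8+8≡10=k; n(13)→23·13+8≡21=v; d(3)→23·3+8≡25=z; i(8)→23·8+8≡10=k; n(13)→23·13+8≡21=v; g(6)→23·6+8≡16=q (all mod 26).

tkvzkvq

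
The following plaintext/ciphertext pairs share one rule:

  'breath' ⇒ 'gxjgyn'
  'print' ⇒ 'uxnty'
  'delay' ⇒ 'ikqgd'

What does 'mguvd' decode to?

happy

Shifts by position in breath: pos 0: b→g (+5), pos 1: r→x (+6), pos 2: e→j (+5), pos 3: a→g (+6) — repeating every 2. A repeating key of period 2 is used — shifts +5, +6 over and over.
Reversing it on mguvd: m−5=h, g−6=a, u−5=p, v−6=p, d−5=y.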